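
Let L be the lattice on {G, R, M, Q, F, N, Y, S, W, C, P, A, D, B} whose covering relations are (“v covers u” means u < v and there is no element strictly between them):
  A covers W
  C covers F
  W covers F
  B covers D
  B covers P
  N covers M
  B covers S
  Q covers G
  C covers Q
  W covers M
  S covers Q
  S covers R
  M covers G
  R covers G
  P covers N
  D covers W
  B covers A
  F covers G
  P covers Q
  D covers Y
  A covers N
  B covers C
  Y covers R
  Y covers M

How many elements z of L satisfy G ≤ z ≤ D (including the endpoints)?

The interval [G, D] = {D, F, G, M, R, W, Y}, which has 7 elements.

7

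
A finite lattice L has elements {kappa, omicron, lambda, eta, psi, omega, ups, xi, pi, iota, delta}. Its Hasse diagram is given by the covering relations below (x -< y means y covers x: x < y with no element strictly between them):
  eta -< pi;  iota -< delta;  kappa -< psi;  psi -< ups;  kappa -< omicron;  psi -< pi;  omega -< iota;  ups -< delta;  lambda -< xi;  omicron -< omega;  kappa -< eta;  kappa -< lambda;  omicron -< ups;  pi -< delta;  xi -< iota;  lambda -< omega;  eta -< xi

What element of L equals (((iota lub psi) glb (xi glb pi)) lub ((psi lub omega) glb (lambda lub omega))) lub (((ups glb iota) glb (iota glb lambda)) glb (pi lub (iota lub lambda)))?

iota

iota ∨ psi = delta
xi ∧ pi = eta
delta ∧ eta = eta
psi ∨ omega = delta
lambda ∨ omega = omega
delta ∧ omega = omega
eta ∨ omega = iota
ups ∧ iota = omicron
iota ∧ lambda = lambda
omicron ∧ lambda = kappa
iota ∨ lambda = iota
pi ∨ iota = delta
kappa ∧ delta = kappa
iota ∨ kappa = iota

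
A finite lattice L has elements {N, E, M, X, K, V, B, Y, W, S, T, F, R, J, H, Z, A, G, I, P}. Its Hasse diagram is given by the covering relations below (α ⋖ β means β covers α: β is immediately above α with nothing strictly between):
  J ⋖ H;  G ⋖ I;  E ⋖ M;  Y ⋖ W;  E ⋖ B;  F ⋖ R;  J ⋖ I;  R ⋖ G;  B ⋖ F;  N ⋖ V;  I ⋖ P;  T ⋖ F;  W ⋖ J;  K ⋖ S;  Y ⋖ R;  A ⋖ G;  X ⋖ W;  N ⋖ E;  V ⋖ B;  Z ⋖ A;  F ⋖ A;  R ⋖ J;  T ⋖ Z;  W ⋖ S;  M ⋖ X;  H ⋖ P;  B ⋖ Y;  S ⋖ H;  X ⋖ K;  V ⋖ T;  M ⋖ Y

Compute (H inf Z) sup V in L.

H ∧ Z = T
T ∨ V = T

T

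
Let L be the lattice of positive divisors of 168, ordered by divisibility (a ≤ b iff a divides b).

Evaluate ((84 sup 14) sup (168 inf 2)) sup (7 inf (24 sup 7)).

84 ∨ 14 = 84
168 ∧ 2 = 2
84 ∨ 2 = 84
24 ∨ 7 = 168
7 ∧ 168 = 7
84 ∨ 7 = 84

84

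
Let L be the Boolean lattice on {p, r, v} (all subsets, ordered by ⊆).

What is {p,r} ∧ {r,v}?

{r}

Common lower bounds of {{p,r}, {r,v}}: {r}, {}.
The greatest among these is {r}.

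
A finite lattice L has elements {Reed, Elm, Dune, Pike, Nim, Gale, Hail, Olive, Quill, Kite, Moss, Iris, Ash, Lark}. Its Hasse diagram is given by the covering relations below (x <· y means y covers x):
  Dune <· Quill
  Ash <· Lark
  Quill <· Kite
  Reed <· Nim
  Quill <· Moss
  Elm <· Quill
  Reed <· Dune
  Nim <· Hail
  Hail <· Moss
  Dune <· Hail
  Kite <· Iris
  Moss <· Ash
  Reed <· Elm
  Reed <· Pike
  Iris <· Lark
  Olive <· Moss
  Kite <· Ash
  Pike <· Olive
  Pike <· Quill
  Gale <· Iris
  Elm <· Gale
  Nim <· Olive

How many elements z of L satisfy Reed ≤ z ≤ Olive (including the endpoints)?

The interval [Reed, Olive] = {Nim, Olive, Pike, Reed}, which has 4 elements.

4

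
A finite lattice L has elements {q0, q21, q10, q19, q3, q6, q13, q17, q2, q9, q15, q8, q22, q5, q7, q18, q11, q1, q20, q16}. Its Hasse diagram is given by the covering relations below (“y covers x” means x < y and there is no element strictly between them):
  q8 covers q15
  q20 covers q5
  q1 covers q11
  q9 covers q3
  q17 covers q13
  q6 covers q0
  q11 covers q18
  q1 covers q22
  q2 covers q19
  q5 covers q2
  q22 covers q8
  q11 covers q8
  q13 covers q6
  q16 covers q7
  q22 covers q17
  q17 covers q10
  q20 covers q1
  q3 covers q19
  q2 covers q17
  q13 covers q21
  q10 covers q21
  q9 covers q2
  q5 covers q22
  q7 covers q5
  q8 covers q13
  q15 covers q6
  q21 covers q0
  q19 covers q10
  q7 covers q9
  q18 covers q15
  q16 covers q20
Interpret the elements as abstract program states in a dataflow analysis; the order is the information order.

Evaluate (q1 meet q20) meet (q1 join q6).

q1 ∧ q20 = q1
q1 ∨ q6 = q1
q1 ∧ q1 = q1

q1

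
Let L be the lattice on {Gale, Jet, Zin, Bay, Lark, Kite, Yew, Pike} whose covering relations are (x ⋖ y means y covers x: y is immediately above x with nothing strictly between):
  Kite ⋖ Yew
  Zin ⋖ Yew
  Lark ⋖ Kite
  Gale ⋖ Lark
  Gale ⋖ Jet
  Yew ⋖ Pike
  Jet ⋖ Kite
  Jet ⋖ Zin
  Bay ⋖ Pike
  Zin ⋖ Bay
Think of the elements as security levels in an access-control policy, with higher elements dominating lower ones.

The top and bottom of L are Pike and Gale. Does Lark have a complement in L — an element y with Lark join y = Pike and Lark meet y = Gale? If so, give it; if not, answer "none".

Need y with Lark ∨ y = Pike and Lark ∧ y = Gale.
Checking each element gives: Bay.

Bay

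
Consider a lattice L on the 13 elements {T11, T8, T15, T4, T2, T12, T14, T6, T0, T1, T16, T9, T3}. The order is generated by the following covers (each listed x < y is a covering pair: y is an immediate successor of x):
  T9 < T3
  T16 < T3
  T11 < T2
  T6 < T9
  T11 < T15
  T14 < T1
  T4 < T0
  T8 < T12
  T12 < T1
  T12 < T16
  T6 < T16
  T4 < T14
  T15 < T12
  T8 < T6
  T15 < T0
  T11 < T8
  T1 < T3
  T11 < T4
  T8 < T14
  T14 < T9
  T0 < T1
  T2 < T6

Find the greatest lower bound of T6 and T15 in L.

T11

Common lower bounds of {T6, T15}: T11.
The greatest among these is T11.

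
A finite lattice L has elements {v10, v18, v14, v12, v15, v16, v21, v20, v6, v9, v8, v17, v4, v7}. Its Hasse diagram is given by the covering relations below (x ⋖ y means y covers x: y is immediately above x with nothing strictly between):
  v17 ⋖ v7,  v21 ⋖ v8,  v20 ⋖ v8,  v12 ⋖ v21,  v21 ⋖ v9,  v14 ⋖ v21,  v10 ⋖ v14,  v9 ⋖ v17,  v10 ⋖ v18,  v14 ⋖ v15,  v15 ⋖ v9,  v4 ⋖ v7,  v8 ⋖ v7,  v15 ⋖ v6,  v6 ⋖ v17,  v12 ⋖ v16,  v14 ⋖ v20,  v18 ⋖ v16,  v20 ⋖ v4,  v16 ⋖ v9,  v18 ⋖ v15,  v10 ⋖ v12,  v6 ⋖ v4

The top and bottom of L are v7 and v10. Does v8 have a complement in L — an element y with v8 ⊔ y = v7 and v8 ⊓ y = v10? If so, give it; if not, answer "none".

Need y with v8 ∨ y = v7 and v8 ∧ y = v10.
Checking each element gives: v18.

v18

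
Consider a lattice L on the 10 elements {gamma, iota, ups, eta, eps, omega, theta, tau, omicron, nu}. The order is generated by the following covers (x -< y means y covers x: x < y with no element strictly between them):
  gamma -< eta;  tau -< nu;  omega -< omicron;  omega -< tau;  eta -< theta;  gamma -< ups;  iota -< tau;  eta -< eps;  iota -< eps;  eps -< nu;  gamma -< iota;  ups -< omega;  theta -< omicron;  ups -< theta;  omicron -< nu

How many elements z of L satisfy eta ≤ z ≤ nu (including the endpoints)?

5

The interval [eta, nu] = {eps, eta, nu, omicron, theta}, which has 5 elements.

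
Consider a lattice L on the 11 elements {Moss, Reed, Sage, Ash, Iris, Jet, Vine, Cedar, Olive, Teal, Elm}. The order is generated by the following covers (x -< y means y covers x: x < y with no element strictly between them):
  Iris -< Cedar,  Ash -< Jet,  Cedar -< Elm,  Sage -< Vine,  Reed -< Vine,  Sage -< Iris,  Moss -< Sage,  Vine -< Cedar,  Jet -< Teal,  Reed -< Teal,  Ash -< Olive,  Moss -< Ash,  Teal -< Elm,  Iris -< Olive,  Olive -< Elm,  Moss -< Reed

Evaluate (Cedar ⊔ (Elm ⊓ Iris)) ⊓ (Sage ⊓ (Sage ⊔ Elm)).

Elm ∧ Iris = Iris
Cedar ∨ Iris = Cedar
Sage ∨ Elm = Elm
Sage ∧ Elm = Sage
Cedar ∧ Sage = Sage

Sage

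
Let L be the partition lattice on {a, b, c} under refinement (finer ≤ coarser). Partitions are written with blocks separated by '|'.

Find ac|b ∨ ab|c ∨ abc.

Common upper bounds of {ac|b, ab|c, abc}: abc.
The least among these is abc.

abc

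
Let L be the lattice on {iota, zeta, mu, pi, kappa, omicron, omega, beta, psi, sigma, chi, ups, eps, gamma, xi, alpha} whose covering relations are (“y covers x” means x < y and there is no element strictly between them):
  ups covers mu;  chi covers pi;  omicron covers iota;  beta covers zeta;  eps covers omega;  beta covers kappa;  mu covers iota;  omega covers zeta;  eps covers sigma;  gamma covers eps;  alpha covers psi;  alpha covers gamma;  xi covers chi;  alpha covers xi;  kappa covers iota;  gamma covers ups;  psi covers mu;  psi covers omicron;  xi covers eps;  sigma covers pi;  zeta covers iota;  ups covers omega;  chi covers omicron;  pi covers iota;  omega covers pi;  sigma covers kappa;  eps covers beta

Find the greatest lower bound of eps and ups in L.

Common lower bounds of {eps, ups}: iota, omega, pi, zeta.
The greatest among these is omega.

omega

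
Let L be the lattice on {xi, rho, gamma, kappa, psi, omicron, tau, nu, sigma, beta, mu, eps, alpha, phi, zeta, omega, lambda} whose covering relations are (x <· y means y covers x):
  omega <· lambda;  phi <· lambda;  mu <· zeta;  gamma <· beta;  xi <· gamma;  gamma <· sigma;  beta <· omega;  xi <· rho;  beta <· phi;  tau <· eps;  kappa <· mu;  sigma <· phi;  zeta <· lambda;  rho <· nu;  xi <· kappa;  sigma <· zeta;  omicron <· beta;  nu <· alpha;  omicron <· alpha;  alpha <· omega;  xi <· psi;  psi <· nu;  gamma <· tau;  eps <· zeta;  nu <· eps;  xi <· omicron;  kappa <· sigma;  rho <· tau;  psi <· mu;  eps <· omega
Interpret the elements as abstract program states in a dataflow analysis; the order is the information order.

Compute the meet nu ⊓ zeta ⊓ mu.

psi

Common lower bounds of {nu, zeta, mu}: psi, xi.
The greatest among these is psi.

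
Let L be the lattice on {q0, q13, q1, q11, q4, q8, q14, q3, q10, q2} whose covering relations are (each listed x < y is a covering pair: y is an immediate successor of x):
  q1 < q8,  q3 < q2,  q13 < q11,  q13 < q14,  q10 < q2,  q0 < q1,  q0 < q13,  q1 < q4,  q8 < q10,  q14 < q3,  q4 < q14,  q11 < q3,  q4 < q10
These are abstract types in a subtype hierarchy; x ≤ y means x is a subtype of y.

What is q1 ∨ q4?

q4

Common upper bounds of {q1, q4}: q10, q14, q2, q3, q4.
The least among these is q4.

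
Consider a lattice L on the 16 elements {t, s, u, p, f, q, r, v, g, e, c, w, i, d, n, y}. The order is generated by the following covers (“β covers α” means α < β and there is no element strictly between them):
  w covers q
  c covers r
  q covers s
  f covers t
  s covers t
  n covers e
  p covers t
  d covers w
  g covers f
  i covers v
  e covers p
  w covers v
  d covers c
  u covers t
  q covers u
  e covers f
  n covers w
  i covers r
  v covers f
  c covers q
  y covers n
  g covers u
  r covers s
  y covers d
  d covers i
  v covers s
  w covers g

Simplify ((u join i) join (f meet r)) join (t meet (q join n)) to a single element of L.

d

u ∨ i = d
f ∧ r = t
d ∨ t = d
q ∨ n = n
t ∧ n = t
d ∨ t = d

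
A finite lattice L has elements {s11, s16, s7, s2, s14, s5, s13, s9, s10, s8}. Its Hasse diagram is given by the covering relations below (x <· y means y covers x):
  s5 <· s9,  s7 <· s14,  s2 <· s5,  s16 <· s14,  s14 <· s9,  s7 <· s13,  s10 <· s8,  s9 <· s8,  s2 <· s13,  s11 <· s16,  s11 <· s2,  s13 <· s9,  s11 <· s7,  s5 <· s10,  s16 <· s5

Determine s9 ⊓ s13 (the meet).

Common lower bounds of {s9, s13}: s11, s13, s2, s7.
The greatest among these is s13.

s13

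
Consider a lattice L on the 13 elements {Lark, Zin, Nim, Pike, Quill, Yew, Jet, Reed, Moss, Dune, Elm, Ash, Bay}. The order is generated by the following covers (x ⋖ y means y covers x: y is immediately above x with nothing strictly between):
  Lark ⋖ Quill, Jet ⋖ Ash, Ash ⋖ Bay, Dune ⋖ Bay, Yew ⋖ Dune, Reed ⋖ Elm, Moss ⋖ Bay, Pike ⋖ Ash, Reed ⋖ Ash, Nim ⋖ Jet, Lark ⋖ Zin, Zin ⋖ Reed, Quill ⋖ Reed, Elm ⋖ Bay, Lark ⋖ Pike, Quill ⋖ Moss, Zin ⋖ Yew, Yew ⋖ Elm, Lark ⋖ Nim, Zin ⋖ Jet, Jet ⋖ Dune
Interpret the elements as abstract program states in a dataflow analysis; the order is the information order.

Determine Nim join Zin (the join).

Common upper bounds of {Nim, Zin}: Ash, Bay, Dune, Jet.
The least among these is Jet.

Jet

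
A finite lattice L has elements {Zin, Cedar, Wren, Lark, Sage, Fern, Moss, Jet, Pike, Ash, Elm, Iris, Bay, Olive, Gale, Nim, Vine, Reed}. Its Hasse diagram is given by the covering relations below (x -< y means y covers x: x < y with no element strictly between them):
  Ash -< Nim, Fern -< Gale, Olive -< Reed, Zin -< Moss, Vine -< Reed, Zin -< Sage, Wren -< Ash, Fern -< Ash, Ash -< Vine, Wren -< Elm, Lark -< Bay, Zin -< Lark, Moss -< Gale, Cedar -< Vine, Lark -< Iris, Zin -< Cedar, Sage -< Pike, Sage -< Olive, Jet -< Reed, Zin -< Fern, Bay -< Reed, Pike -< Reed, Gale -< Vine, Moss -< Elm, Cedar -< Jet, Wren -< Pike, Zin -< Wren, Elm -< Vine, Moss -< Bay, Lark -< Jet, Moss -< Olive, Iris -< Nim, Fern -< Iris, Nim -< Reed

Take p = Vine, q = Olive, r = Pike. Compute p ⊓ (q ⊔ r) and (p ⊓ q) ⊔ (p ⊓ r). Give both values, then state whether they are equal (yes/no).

q ⊔ r = Reed, so p ⊓ (q ⊔ r) = Vine ⊓ Reed = Vine.
p ⊓ q = Moss and p ⊓ r = Wren, so (p ⊓ q) ⊔ (p ⊓ r) = Moss ⊔ Wren = Elm.
Equal: no.

Vine; Elm; no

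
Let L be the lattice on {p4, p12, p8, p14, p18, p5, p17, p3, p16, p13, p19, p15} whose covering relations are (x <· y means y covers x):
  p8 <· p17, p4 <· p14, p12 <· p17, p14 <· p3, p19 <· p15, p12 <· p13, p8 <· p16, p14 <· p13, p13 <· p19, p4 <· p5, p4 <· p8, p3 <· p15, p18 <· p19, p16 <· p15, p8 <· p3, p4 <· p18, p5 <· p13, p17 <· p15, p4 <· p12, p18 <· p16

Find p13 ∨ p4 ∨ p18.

p19

Common upper bounds of {p13, p4, p18}: p15, p19.
The least among these is p19.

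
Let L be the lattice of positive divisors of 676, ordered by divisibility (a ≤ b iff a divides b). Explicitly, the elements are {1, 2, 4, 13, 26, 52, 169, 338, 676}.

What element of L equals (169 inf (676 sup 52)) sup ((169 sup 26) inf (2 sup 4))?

676 ∨ 52 = 676
169 ∧ 676 = 169
169 ∨ 26 = 338
2 ∨ 4 = 4
338 ∧ 4 = 2
169 ∨ 2 = 338

338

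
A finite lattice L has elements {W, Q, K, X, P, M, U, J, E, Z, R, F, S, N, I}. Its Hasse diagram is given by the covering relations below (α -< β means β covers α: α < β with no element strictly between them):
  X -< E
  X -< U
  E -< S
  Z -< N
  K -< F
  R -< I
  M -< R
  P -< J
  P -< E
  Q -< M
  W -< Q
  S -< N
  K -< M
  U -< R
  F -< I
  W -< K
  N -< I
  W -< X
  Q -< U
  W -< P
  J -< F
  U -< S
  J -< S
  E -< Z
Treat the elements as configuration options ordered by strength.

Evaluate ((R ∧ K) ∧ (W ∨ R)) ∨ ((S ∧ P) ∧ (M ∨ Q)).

K

R ∧ K = K
W ∨ R = R
K ∧ R = K
S ∧ P = P
M ∨ Q = M
P ∧ M = W
K ∨ W = K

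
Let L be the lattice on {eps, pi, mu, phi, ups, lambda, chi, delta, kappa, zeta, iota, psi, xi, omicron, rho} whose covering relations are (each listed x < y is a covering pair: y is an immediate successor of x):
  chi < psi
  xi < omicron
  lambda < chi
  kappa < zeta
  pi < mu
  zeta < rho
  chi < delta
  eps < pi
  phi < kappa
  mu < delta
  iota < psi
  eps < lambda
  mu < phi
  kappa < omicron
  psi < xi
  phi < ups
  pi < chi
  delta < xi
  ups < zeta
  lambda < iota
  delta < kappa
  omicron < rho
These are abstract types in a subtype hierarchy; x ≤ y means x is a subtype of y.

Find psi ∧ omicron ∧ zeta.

chi

Common lower bounds of {psi, omicron, zeta}: chi, eps, lambda, pi.
The greatest among these is chi.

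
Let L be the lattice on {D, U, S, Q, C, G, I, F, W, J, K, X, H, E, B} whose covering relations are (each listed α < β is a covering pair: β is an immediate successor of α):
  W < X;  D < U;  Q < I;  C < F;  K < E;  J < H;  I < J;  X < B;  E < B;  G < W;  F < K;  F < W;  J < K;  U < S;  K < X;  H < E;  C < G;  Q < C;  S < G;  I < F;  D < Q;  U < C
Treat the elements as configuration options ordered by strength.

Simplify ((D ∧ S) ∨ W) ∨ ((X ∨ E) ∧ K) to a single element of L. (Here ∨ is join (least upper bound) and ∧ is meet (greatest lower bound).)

D ∧ S = D
D ∨ W = W
X ∨ E = B
B ∧ K = K
W ∨ K = X

X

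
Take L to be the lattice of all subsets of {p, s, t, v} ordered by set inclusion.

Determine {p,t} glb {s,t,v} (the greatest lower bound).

{t}

Under ⊆, meet is intersection: {p,t} ∩ {s,t,v} = {t}.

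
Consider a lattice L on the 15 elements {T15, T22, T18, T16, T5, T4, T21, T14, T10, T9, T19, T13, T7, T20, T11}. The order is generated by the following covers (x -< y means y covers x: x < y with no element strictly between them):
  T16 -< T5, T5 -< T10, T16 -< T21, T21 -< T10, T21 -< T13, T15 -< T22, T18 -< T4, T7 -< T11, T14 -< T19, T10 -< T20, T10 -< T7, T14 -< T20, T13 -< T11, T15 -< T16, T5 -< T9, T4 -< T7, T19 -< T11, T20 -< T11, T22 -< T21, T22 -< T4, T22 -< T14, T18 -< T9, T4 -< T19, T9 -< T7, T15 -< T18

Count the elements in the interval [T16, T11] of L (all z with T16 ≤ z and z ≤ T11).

9

The interval [T16, T11] = {T10, T11, T13, T16, T20, T21, T5, T7, T9}, which has 9 elements.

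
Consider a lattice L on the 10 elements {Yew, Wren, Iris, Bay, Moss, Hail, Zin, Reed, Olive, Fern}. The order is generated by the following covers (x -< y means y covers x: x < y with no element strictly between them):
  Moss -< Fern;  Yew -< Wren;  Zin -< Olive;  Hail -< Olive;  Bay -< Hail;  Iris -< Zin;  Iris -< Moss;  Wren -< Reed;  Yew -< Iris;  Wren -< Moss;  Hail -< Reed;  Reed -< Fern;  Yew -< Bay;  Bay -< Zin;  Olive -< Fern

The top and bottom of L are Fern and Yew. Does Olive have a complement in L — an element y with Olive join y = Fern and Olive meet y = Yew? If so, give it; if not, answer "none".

Need y with Olive ∨ y = Fern and Olive ∧ y = Yew.
Checking each element gives: Wren.

Wren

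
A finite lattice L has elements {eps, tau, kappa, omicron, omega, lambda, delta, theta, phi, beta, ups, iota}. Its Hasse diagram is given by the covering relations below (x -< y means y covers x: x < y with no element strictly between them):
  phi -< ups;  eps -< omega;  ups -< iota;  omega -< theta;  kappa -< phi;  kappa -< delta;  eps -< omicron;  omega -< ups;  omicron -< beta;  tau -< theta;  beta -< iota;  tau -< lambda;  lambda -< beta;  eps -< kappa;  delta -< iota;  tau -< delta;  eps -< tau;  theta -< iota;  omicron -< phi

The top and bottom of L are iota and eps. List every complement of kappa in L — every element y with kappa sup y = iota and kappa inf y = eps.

beta, lambda, theta

Need y with kappa ∨ y = iota and kappa ∧ y = eps.
Checking each element gives: beta, lambda, theta.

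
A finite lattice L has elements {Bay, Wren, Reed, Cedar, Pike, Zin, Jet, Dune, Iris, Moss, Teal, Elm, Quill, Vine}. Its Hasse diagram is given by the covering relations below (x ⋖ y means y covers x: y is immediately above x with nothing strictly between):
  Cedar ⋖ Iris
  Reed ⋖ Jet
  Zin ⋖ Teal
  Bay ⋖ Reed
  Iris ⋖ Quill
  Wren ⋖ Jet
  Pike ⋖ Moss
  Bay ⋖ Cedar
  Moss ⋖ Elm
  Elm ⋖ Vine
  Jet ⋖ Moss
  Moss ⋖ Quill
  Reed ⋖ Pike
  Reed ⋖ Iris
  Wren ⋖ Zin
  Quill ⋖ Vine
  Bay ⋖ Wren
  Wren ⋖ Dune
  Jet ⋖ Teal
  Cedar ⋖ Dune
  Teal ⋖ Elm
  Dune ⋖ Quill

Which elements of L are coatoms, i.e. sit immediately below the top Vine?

Elm, Quill

The coatoms are exactly the elements covered by Vine: Elm, Quill.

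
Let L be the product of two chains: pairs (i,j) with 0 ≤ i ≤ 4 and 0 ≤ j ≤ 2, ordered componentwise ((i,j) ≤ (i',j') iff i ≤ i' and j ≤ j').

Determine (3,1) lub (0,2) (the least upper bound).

Common upper bounds of {(3,1), (0,2)}: (3,2), (4,2).
The least among these is (3,2).

(3,2)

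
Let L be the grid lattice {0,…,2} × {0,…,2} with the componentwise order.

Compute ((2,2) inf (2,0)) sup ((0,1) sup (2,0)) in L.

(2,1)

(2,2) ∧ (2,0) = (2,0)
(0,1) ∨ (2,0) = (2,1)
(2,0) ∨ (2,1) = (2,1)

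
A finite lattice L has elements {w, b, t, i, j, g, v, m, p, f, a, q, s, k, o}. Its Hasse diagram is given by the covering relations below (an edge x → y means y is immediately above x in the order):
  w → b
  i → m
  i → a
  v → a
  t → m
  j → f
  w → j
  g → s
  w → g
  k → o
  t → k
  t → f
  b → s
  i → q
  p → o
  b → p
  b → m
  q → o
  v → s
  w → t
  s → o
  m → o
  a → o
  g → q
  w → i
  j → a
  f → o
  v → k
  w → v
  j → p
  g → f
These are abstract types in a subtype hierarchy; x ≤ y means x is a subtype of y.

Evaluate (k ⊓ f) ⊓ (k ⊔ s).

k ∧ f = t
k ∨ s = o
t ∧ o = t

t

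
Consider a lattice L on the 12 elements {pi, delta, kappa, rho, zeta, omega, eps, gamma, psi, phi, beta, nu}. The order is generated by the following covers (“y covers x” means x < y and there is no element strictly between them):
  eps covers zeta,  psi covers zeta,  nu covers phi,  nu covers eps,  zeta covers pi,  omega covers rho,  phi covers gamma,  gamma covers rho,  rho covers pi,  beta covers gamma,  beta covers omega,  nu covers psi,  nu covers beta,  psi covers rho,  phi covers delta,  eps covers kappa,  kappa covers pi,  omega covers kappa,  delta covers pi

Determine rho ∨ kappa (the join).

omega

Common upper bounds of {rho, kappa}: beta, nu, omega.
The least among these is omega.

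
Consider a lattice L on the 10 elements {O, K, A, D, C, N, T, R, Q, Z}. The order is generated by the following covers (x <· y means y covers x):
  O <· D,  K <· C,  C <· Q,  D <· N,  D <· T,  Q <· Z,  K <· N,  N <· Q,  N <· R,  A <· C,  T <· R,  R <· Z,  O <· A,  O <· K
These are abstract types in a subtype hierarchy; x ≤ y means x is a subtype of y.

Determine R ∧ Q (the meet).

Common lower bounds of {R, Q}: D, K, N, O.
The greatest among these is N.

N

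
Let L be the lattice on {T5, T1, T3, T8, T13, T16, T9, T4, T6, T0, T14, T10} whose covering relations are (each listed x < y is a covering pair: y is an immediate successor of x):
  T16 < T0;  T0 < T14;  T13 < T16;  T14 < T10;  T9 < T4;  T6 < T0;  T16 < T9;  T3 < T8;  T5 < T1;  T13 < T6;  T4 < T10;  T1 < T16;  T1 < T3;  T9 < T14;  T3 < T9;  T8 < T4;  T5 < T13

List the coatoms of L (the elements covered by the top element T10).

T14, T4

The coatoms are exactly the elements covered by T10: T14, T4.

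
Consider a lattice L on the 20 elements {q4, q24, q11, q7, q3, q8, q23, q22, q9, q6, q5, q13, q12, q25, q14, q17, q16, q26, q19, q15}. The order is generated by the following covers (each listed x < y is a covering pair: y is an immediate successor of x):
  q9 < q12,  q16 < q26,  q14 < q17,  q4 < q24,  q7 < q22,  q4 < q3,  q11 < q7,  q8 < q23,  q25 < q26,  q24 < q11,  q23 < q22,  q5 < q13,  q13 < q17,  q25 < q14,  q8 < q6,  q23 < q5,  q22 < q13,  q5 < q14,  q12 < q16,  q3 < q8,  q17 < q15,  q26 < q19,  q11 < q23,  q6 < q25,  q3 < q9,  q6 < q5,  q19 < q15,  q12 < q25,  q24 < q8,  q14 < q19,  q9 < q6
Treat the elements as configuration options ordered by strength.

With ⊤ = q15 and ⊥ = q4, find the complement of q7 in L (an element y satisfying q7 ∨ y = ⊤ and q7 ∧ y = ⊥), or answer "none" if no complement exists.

q16

Need y with q7 ∨ y = q15 and q7 ∧ y = q4.
Checking each element gives: q16.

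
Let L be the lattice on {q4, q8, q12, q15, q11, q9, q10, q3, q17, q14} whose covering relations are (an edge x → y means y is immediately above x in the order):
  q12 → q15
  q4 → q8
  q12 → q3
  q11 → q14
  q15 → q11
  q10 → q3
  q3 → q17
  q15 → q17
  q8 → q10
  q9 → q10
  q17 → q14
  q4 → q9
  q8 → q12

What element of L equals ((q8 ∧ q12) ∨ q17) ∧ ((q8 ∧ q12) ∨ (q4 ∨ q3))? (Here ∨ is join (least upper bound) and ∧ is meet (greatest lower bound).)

q8 ∧ q12 = q8
q8 ∨ q17 = q17
q8 ∧ q12 = q8
q4 ∨ q3 = q3
q8 ∨ q3 = q3
q17 ∧ q3 = q3

q3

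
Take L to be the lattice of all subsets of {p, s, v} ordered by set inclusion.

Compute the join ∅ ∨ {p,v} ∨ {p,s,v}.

Common upper bounds of {∅, {p,v}, {p,s,v}}: {p,s,v}.
The least among these is {p,s,v}.

{p,s,v}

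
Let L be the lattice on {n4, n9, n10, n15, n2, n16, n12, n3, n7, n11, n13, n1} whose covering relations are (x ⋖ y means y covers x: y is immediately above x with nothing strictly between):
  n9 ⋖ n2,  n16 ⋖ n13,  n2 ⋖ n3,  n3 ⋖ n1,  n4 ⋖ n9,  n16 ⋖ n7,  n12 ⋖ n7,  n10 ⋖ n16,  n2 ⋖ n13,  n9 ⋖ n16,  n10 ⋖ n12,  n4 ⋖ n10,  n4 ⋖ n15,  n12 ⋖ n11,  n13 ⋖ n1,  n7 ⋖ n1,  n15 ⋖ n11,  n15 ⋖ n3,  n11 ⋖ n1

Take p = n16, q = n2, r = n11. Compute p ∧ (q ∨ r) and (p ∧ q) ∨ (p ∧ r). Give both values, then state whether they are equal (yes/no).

n16; n16; yes

q ∨ r = n1, so p ∧ (q ∨ r) = n16 ∧ n1 = n16.
p ∧ q = n9 and p ∧ r = n10, so (p ∧ q) ∨ (p ∧ r) = n9 ∨ n10 = n16.
Equal: yes.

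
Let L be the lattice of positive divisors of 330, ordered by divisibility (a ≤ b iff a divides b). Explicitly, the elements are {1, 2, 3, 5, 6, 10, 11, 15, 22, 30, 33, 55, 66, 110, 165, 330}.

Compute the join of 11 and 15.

In the divisibility order, the join is the least common multiple: lcm(11, 15) = 165.

165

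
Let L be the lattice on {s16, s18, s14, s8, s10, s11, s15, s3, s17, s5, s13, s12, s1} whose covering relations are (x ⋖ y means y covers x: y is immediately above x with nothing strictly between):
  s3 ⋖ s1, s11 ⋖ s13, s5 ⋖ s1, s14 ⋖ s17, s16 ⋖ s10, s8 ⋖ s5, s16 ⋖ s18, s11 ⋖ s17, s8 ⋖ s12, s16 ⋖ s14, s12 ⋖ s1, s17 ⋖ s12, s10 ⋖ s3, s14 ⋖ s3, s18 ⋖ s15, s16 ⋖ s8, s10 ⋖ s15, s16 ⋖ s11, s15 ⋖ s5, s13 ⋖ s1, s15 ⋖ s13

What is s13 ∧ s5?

Common lower bounds of {s13, s5}: s10, s15, s16, s18.
The greatest among these is s15.

s15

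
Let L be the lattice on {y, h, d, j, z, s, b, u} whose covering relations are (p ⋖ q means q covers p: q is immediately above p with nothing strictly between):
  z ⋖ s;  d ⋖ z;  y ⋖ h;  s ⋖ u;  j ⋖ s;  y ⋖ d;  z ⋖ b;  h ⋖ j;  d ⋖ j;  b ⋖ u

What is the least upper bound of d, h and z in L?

Common upper bounds of {d, h, z}: s, u.
The least among these is s.

s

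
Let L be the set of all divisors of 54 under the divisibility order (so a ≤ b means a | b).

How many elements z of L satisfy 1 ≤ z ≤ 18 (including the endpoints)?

The interval [1, 18] = {1, 18, 2, 3, 6, 9}, which has 6 elements.

6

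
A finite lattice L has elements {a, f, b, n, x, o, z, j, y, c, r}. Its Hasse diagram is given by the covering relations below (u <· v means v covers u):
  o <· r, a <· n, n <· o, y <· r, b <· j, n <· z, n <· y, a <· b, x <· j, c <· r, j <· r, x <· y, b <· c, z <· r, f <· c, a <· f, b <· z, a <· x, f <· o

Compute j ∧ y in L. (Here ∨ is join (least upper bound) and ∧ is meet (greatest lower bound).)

x

j ∧ y = x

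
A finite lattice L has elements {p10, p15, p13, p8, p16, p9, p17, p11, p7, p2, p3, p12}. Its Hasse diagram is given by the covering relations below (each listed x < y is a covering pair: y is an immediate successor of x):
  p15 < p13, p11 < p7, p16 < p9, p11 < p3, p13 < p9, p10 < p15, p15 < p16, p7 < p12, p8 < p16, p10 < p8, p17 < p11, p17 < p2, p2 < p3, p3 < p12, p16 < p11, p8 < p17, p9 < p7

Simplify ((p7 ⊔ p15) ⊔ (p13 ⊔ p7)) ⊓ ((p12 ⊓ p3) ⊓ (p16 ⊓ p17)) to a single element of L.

p7 ∨ p15 = p7
p13 ∨ p7 = p7
p7 ∨ p7 = p7
p12 ∧ p3 = p3
p16 ∧ p17 = p8
p3 ∧ p8 = p8
p7 ∧ p8 = p8

p8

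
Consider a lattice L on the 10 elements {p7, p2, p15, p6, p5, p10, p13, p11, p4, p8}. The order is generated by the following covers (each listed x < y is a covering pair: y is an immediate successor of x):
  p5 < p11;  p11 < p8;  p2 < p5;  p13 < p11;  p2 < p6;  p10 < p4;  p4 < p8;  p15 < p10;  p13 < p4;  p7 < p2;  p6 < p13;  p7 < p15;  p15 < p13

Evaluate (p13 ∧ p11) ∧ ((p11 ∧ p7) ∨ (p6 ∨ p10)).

p13 ∧ p11 = p13
p11 ∧ p7 = p7
p6 ∨ p10 = p4
p7 ∨ p4 = p4
p13 ∧ p4 = p13

p13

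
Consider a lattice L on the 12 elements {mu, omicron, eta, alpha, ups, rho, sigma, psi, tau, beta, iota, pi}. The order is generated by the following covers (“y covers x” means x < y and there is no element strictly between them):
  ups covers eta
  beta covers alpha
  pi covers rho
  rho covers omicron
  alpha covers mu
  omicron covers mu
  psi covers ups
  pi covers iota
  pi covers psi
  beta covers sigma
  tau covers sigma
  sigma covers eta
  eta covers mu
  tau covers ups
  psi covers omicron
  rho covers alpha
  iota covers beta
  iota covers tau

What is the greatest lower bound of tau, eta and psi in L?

Common lower bounds of {tau, eta, psi}: eta, mu.
The greatest among these is eta.

eta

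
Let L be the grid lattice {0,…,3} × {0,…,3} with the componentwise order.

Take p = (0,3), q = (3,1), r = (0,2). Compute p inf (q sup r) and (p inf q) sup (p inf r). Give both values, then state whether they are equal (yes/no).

q sup r = (3,2), so p inf (q sup r) = (0,3) inf (3,2) = (0,2).
p inf q = (0,1) and p inf r = (0,2), so (p inf q) sup (p inf r) = (0,1) sup (0,2) = (0,2).
Equal: yes.

(0,2); (0,2); yes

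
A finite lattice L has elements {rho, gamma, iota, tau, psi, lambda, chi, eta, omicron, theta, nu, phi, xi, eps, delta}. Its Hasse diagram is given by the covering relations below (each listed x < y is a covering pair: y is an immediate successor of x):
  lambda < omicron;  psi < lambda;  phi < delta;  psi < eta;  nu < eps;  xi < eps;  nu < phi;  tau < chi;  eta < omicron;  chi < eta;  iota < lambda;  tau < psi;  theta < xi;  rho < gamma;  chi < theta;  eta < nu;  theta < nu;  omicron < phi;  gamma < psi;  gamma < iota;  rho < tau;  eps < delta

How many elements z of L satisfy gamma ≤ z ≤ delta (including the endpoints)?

10

The interval [gamma, delta] = {delta, eps, eta, gamma, iota, lambda, nu, omicron, phi, psi}, which has 10 elements.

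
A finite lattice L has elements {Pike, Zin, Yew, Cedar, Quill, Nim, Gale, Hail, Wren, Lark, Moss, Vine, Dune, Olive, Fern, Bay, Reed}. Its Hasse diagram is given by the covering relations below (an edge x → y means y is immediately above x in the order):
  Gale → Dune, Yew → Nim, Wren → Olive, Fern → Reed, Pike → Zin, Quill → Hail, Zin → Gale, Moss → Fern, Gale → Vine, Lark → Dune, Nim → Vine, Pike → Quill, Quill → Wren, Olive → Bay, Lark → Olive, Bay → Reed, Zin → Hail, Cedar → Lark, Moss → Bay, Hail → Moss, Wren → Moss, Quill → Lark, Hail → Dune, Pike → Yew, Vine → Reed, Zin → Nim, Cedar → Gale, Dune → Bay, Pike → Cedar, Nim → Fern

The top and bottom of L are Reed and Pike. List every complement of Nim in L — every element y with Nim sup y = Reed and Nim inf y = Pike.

Lark, Olive

Need y with Nim ∨ y = Reed and Nim ∧ y = Pike.
Checking each element gives: Lark, Olive.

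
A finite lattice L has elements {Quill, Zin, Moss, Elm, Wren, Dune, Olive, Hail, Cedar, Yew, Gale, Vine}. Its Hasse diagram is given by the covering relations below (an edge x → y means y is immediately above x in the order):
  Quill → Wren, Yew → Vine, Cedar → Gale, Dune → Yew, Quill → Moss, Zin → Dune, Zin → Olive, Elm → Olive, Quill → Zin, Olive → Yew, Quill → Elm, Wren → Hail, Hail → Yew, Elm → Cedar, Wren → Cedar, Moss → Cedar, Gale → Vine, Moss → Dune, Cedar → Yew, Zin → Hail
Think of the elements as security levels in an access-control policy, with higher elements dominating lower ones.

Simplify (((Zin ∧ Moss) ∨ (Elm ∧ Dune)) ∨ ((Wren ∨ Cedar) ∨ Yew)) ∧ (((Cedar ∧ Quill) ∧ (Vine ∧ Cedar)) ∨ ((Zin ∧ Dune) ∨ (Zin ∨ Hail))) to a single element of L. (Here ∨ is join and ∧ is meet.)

Hail

Zin ∧ Moss = Quill
Elm ∧ Dune = Quill
Quill ∨ Quill = Quill
Wren ∨ Cedar = Cedar
Cedar ∨ Yew = Yew
Quill ∨ Yew = Yew
Cedar ∧ Quill = Quill
Vine ∧ Cedar = Cedar
Quill ∧ Cedar = Quill
Zin ∧ Dune = Zin
Zin ∨ Hail = Hail
Zin ∨ Hail = Hail
Quill ∨ Hail = Hail
Yew ∧ Hail = Hail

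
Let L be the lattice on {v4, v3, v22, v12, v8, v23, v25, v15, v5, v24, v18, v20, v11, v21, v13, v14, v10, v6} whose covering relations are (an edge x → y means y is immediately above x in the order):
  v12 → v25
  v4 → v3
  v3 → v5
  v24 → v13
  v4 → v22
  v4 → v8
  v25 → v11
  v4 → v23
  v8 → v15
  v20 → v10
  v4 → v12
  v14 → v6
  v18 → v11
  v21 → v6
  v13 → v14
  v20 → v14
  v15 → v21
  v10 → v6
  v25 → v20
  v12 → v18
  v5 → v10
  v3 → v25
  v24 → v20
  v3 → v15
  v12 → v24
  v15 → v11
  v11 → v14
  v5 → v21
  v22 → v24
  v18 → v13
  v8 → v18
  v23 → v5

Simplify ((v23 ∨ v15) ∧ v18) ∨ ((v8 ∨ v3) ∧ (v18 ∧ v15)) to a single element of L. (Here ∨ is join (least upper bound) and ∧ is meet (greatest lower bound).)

v23 ∨ v15 = v21
v21 ∧ v18 = v8
v8 ∨ v3 = v15
v18 ∧ v15 = v8
v15 ∧ v8 = v8
v8 ∨ v8 = v8

v8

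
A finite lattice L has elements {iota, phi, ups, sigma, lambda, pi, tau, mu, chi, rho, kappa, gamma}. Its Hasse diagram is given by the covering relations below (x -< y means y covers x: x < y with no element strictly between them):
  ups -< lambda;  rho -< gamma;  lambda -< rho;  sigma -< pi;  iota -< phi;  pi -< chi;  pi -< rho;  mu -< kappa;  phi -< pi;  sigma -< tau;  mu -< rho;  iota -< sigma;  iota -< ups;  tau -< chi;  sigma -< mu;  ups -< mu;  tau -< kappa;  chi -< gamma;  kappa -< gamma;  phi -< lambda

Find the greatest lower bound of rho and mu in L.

Common lower bounds of {rho, mu}: iota, mu, sigma, ups.
The greatest among these is mu.

mu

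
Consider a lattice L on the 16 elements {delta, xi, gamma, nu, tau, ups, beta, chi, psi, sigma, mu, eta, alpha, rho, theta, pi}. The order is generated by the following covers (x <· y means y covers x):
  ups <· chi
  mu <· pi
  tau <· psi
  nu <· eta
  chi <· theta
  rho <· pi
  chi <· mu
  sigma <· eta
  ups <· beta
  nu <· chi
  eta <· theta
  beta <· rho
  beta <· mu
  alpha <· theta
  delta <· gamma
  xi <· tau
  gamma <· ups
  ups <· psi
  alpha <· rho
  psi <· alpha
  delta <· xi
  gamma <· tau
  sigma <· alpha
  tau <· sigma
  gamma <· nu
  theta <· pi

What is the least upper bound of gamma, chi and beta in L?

mu

Common upper bounds of {gamma, chi, beta}: mu, pi.
The least among these is mu.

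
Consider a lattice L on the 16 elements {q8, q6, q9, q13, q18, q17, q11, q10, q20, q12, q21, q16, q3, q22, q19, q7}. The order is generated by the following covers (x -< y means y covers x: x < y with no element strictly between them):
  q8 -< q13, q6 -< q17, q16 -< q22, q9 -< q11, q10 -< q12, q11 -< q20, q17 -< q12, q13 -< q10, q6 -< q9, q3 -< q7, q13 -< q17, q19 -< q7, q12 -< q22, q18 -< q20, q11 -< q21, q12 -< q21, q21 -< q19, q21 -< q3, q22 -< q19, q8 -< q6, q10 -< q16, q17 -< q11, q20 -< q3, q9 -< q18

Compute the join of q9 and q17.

Common upper bounds of {q9, q17}: q11, q19, q20, q21, q3, q7.
The least among these is q11.

q11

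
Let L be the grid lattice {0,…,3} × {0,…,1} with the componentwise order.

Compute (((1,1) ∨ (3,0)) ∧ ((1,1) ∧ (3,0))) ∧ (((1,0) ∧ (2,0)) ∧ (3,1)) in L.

(1,1) ∨ (3,0) = (3,1)
(1,1) ∧ (3,0) = (1,0)
(3,1) ∧ (1,0) = (1,0)
(1,0) ∧ (2,0) = (1,0)
(1,0) ∧ (3,1) = (1,0)
(1,0) ∧ (1,0) = (1,0)

(1,0)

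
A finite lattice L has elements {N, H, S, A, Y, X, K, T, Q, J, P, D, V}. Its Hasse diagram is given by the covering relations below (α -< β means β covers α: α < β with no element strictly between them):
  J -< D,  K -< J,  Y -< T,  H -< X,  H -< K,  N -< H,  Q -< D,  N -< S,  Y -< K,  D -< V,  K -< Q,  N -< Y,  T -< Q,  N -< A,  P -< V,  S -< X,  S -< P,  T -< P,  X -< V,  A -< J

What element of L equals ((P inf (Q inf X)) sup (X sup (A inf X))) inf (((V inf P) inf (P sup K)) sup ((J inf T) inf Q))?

Q ∧ X = H
P ∧ H = N
A ∧ X = N
X ∨ N = X
N ∨ X = X
V ∧ P = P
P ∨ K = V
P ∧ V = P
J ∧ T = Y
Y ∧ Q = Y
P ∨ Y = P
X ∧ P = S

S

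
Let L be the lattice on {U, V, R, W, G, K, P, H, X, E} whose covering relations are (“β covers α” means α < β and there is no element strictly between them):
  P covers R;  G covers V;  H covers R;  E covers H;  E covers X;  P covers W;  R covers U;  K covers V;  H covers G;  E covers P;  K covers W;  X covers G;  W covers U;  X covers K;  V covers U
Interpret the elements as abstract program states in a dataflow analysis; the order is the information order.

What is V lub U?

V

Common upper bounds of {V, U}: E, G, H, K, V, X.
The least among these is V.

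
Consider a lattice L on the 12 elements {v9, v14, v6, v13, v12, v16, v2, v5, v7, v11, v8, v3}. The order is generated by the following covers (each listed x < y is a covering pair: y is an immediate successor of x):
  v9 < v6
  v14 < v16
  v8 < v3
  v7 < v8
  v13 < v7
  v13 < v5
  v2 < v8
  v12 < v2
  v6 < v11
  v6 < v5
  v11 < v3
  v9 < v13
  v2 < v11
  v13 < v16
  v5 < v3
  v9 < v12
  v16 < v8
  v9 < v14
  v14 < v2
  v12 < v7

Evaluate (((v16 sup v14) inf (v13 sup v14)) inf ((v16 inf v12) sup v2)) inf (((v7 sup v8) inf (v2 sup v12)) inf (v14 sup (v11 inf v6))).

v14

v16 ∨ v14 = v16
v13 ∨ v14 = v16
v16 ∧ v16 = v16
v16 ∧ v12 = v9
v9 ∨ v2 = v2
v16 ∧ v2 = v14
v7 ∨ v8 = v8
v2 ∨ v12 = v2
v8 ∧ v2 = v2
v11 ∧ v6 = v6
v14 ∨ v6 = v11
v2 ∧ v11 = v2
v14 ∧ v2 = v14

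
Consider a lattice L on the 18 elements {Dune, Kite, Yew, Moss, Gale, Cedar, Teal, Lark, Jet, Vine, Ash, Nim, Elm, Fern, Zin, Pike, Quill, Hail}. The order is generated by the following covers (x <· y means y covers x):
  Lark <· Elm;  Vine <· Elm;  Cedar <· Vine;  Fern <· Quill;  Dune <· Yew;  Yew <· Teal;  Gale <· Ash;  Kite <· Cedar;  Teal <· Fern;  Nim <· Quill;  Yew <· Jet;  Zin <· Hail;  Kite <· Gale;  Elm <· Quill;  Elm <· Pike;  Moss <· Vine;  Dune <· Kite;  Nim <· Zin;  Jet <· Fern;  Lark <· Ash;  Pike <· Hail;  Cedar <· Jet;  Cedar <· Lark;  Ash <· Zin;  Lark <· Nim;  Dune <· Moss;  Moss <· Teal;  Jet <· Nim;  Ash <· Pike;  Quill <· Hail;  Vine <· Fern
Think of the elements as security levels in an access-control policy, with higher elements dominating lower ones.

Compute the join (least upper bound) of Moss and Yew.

Teal

Common upper bounds of {Moss, Yew}: Fern, Hail, Quill, Teal.
The least among these is Teal.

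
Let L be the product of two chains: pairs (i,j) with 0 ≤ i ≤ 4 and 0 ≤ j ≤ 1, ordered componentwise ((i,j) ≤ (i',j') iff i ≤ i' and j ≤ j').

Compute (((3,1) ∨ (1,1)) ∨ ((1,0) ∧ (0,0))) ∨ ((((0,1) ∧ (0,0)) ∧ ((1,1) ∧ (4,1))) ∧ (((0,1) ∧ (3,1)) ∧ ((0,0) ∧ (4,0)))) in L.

(3,1)

(3,1) ∨ (1,1) = (3,1)
(1,0) ∧ (0,0) = (0,0)
(3,1) ∨ (0,0) = (3,1)
(0,1) ∧ (0,0) = (0,0)
(1,1) ∧ (4,1) = (1,1)
(0,0) ∧ (1,1) = (0,0)
(0,1) ∧ (3,1) = (0,1)
(0,0) ∧ (4,0) = (0,0)
(0,1) ∧ (0,0) = (0,0)
(0,0) ∧ (0,0) = (0,0)
(3,1) ∨ (0,0) = (3,1)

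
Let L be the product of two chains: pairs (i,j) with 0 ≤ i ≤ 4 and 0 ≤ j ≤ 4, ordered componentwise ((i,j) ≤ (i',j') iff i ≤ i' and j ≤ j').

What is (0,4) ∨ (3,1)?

In a product of chains, the join is componentwise max, giving (3,4).

(3,4)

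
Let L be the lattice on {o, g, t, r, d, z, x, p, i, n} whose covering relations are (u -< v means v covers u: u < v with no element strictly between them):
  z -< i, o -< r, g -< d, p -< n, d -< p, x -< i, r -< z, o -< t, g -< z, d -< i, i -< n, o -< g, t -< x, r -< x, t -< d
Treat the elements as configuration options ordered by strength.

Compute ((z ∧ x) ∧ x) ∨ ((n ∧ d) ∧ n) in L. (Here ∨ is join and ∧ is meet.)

i

z ∧ x = r
r ∧ x = r
n ∧ d = d
d ∧ n = d
r ∨ d = i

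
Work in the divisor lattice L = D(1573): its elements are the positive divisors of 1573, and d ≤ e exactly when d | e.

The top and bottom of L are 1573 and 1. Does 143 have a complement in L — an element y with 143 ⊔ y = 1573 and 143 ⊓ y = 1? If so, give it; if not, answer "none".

For every candidate y, either 143 ∨ y ≠ 1573 or 143 ∧ y ≠ 1; no complement exists.

none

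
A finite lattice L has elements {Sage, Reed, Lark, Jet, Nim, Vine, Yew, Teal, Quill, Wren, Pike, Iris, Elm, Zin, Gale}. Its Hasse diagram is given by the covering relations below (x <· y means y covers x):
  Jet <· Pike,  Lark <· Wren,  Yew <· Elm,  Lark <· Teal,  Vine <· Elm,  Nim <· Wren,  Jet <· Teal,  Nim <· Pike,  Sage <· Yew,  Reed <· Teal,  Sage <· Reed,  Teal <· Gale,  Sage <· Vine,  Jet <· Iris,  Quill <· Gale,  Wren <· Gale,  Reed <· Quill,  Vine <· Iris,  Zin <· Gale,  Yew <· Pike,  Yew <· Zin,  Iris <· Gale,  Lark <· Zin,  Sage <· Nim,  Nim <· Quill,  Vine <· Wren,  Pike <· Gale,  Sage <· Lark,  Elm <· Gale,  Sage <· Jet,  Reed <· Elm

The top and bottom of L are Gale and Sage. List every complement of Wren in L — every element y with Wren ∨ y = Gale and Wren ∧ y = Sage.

Jet, Reed, Yew

Need y with Wren ∨ y = Gale and Wren ∧ y = Sage.
Checking each element gives: Jet, Reed, Yew.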